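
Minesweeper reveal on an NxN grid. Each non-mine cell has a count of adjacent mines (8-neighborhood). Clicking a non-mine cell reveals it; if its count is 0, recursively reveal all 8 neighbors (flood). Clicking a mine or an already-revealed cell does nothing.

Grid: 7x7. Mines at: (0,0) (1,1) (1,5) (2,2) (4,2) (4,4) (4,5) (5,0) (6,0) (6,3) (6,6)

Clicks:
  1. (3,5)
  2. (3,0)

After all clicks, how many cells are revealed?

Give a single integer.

Click 1 (3,5) count=2: revealed 1 new [(3,5)] -> total=1
Click 2 (3,0) count=0: revealed 6 new [(2,0) (2,1) (3,0) (3,1) (4,0) (4,1)] -> total=7

Answer: 7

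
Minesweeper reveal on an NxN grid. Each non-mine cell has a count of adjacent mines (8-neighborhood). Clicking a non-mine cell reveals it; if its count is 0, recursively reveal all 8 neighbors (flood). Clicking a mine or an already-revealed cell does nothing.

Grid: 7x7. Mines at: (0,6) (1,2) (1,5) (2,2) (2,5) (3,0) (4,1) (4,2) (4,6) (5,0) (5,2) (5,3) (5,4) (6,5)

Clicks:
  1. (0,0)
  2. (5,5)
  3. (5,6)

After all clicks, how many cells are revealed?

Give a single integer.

Click 1 (0,0) count=0: revealed 6 new [(0,0) (0,1) (1,0) (1,1) (2,0) (2,1)] -> total=6
Click 2 (5,5) count=3: revealed 1 new [(5,5)] -> total=7
Click 3 (5,6) count=2: revealed 1 new [(5,6)] -> total=8

Answer: 8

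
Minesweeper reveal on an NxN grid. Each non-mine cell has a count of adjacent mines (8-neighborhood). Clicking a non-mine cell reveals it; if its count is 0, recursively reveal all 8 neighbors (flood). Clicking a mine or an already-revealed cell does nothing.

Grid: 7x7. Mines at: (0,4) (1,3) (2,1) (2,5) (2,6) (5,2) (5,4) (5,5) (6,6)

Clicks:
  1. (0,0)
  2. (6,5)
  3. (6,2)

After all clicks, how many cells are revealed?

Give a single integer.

Click 1 (0,0) count=0: revealed 6 new [(0,0) (0,1) (0,2) (1,0) (1,1) (1,2)] -> total=6
Click 2 (6,5) count=3: revealed 1 new [(6,5)] -> total=7
Click 3 (6,2) count=1: revealed 1 new [(6,2)] -> total=8

Answer: 8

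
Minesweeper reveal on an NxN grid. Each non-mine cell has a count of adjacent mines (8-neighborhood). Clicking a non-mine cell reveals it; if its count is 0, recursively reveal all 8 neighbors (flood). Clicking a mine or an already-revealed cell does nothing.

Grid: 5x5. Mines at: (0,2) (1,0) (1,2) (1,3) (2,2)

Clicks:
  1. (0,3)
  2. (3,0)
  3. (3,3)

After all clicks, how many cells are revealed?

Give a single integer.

Answer: 15

Derivation:
Click 1 (0,3) count=3: revealed 1 new [(0,3)] -> total=1
Click 2 (3,0) count=0: revealed 14 new [(2,0) (2,1) (2,3) (2,4) (3,0) (3,1) (3,2) (3,3) (3,4) (4,0) (4,1) (4,2) (4,3) (4,4)] -> total=15
Click 3 (3,3) count=1: revealed 0 new [(none)] -> total=15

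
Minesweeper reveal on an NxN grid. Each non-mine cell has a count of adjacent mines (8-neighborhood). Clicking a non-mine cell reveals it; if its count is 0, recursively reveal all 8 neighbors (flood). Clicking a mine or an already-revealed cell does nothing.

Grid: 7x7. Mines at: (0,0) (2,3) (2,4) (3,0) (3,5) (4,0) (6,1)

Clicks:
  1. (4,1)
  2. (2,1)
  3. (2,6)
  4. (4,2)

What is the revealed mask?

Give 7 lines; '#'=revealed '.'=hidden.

Answer: .......
.......
.#....#
.####..
.######
.######
..#####

Derivation:
Click 1 (4,1) count=2: revealed 1 new [(4,1)] -> total=1
Click 2 (2,1) count=1: revealed 1 new [(2,1)] -> total=2
Click 3 (2,6) count=1: revealed 1 new [(2,6)] -> total=3
Click 4 (4,2) count=0: revealed 20 new [(3,1) (3,2) (3,3) (3,4) (4,2) (4,3) (4,4) (4,5) (4,6) (5,1) (5,2) (5,3) (5,4) (5,5) (5,6) (6,2) (6,3) (6,4) (6,5) (6,6)] -> total=23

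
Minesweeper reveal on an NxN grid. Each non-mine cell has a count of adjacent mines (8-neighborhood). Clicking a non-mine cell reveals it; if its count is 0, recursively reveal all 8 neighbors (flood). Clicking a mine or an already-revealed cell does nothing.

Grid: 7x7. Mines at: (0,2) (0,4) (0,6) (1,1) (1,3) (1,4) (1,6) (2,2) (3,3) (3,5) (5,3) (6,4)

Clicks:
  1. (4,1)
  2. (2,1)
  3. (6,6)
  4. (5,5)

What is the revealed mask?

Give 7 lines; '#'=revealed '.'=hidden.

Answer: .......
.......
##.....
###....
###..##
###..##
###..##

Derivation:
Click 1 (4,1) count=0: revealed 14 new [(2,0) (2,1) (3,0) (3,1) (3,2) (4,0) (4,1) (4,2) (5,0) (5,1) (5,2) (6,0) (6,1) (6,2)] -> total=14
Click 2 (2,1) count=2: revealed 0 new [(none)] -> total=14
Click 3 (6,6) count=0: revealed 6 new [(4,5) (4,6) (5,5) (5,6) (6,5) (6,6)] -> total=20
Click 4 (5,5) count=1: revealed 0 new [(none)] -> total=20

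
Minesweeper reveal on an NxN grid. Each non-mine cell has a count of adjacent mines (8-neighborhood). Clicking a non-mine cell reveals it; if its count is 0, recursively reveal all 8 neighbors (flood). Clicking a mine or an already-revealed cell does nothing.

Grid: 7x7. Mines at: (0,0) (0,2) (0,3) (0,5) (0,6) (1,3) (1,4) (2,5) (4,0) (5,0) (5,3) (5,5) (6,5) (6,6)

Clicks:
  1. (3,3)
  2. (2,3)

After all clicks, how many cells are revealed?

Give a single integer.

Click 1 (3,3) count=0: revealed 17 new [(1,0) (1,1) (1,2) (2,0) (2,1) (2,2) (2,3) (2,4) (3,0) (3,1) (3,2) (3,3) (3,4) (4,1) (4,2) (4,3) (4,4)] -> total=17
Click 2 (2,3) count=2: revealed 0 new [(none)] -> total=17

Answer: 17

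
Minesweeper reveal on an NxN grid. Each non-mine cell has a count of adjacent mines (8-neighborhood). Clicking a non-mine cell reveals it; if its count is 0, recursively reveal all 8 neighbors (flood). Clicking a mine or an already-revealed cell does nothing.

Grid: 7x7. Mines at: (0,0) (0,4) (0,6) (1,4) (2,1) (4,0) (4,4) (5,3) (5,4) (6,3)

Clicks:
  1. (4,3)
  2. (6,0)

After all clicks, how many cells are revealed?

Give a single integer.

Click 1 (4,3) count=3: revealed 1 new [(4,3)] -> total=1
Click 2 (6,0) count=0: revealed 6 new [(5,0) (5,1) (5,2) (6,0) (6,1) (6,2)] -> total=7

Answer: 7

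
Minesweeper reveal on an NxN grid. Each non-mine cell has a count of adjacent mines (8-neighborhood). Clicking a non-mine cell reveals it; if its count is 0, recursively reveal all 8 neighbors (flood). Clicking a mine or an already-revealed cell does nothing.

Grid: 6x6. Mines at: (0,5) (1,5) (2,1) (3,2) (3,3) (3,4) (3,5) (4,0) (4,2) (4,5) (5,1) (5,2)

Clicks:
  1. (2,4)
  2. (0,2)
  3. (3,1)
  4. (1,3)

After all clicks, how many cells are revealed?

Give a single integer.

Answer: 14

Derivation:
Click 1 (2,4) count=4: revealed 1 new [(2,4)] -> total=1
Click 2 (0,2) count=0: revealed 12 new [(0,0) (0,1) (0,2) (0,3) (0,4) (1,0) (1,1) (1,2) (1,3) (1,4) (2,2) (2,3)] -> total=13
Click 3 (3,1) count=4: revealed 1 new [(3,1)] -> total=14
Click 4 (1,3) count=0: revealed 0 new [(none)] -> total=14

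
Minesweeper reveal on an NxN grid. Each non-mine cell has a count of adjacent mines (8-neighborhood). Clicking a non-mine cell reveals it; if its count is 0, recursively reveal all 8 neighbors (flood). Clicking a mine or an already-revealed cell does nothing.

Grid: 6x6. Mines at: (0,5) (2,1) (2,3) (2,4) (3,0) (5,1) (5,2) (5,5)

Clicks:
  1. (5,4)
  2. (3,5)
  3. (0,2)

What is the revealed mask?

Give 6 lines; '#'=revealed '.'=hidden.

Click 1 (5,4) count=1: revealed 1 new [(5,4)] -> total=1
Click 2 (3,5) count=1: revealed 1 new [(3,5)] -> total=2
Click 3 (0,2) count=0: revealed 10 new [(0,0) (0,1) (0,2) (0,3) (0,4) (1,0) (1,1) (1,2) (1,3) (1,4)] -> total=12

Answer: #####.
#####.
......
.....#
......
....#.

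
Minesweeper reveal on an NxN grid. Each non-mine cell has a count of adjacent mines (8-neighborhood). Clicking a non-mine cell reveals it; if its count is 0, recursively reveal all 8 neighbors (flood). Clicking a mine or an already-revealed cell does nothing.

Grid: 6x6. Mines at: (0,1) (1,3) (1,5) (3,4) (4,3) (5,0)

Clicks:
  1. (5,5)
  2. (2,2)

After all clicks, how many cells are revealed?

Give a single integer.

Click 1 (5,5) count=0: revealed 4 new [(4,4) (4,5) (5,4) (5,5)] -> total=4
Click 2 (2,2) count=1: revealed 1 new [(2,2)] -> total=5

Answer: 5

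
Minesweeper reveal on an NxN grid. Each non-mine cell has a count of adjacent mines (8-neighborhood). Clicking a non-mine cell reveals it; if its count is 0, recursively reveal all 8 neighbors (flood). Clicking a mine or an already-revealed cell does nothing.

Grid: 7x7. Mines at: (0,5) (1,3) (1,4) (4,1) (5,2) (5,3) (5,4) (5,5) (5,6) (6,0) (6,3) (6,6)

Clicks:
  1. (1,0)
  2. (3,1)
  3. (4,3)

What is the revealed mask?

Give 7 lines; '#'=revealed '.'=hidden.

Answer: ###....
###....
###....
###....
...#...
.......
.......

Derivation:
Click 1 (1,0) count=0: revealed 12 new [(0,0) (0,1) (0,2) (1,0) (1,1) (1,2) (2,0) (2,1) (2,2) (3,0) (3,1) (3,2)] -> total=12
Click 2 (3,1) count=1: revealed 0 new [(none)] -> total=12
Click 3 (4,3) count=3: revealed 1 new [(4,3)] -> total=13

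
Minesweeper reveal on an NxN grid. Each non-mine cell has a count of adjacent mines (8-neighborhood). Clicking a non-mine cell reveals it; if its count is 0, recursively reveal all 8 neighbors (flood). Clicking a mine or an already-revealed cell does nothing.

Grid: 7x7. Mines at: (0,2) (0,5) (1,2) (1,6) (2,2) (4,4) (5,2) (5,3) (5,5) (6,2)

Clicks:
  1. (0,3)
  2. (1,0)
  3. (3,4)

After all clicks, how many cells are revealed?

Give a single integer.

Answer: 16

Derivation:
Click 1 (0,3) count=2: revealed 1 new [(0,3)] -> total=1
Click 2 (1,0) count=0: revealed 14 new [(0,0) (0,1) (1,0) (1,1) (2,0) (2,1) (3,0) (3,1) (4,0) (4,1) (5,0) (5,1) (6,0) (6,1)] -> total=15
Click 3 (3,4) count=1: revealed 1 new [(3,4)] -> total=16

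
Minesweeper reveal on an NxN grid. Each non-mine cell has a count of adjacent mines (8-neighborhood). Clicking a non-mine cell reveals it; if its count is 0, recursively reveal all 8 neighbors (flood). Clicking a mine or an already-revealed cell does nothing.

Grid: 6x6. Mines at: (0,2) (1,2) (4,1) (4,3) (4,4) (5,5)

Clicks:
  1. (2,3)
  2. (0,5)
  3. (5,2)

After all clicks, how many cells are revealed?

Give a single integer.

Click 1 (2,3) count=1: revealed 1 new [(2,3)] -> total=1
Click 2 (0,5) count=0: revealed 11 new [(0,3) (0,4) (0,5) (1,3) (1,4) (1,5) (2,4) (2,5) (3,3) (3,4) (3,5)] -> total=12
Click 3 (5,2) count=2: revealed 1 new [(5,2)] -> total=13

Answer: 13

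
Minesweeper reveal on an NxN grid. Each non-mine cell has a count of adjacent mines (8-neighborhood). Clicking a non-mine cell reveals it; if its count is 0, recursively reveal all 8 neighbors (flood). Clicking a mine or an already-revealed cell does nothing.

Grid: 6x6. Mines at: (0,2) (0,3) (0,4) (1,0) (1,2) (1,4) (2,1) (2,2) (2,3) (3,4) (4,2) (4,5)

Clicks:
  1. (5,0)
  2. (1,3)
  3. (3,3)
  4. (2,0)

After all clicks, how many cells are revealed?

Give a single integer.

Answer: 9

Derivation:
Click 1 (5,0) count=0: revealed 6 new [(3,0) (3,1) (4,0) (4,1) (5,0) (5,1)] -> total=6
Click 2 (1,3) count=7: revealed 1 new [(1,3)] -> total=7
Click 3 (3,3) count=4: revealed 1 new [(3,3)] -> total=8
Click 4 (2,0) count=2: revealed 1 new [(2,0)] -> total=9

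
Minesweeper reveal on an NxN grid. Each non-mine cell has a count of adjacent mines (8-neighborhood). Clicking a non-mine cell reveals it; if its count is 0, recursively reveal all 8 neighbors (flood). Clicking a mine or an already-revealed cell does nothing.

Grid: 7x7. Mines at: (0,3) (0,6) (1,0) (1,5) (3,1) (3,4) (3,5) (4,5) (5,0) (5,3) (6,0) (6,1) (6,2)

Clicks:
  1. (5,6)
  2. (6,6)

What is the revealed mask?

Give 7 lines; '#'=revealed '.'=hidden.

Answer: .......
.......
.......
.......
.......
....###
....###

Derivation:
Click 1 (5,6) count=1: revealed 1 new [(5,6)] -> total=1
Click 2 (6,6) count=0: revealed 5 new [(5,4) (5,5) (6,4) (6,5) (6,6)] -> total=6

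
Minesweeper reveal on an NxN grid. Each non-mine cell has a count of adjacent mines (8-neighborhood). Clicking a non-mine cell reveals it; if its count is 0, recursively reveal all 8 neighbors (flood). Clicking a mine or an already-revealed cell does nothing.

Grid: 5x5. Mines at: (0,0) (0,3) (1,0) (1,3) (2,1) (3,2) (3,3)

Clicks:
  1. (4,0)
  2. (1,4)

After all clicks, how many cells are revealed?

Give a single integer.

Answer: 5

Derivation:
Click 1 (4,0) count=0: revealed 4 new [(3,0) (3,1) (4,0) (4,1)] -> total=4
Click 2 (1,4) count=2: revealed 1 new [(1,4)] -> total=5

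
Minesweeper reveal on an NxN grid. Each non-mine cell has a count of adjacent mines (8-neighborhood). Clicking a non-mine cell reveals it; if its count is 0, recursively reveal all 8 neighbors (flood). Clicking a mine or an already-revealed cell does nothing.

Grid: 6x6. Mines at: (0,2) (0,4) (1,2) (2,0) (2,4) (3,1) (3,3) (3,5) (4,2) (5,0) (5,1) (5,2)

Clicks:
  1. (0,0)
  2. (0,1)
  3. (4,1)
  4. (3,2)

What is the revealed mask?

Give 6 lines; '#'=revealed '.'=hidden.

Answer: ##....
##....
......
..#...
.#....
......

Derivation:
Click 1 (0,0) count=0: revealed 4 new [(0,0) (0,1) (1,0) (1,1)] -> total=4
Click 2 (0,1) count=2: revealed 0 new [(none)] -> total=4
Click 3 (4,1) count=5: revealed 1 new [(4,1)] -> total=5
Click 4 (3,2) count=3: revealed 1 new [(3,2)] -> total=6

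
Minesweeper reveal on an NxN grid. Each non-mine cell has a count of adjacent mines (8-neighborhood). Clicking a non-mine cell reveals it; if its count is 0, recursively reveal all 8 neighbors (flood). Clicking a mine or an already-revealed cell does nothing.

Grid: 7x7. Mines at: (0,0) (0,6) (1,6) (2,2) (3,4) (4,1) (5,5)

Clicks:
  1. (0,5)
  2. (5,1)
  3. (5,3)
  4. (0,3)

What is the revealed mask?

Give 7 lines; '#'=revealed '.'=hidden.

Answer: .#####.
.#####.
...###.
.......
..###..
#####..
#####..

Derivation:
Click 1 (0,5) count=2: revealed 1 new [(0,5)] -> total=1
Click 2 (5,1) count=1: revealed 1 new [(5,1)] -> total=2
Click 3 (5,3) count=0: revealed 12 new [(4,2) (4,3) (4,4) (5,0) (5,2) (5,3) (5,4) (6,0) (6,1) (6,2) (6,3) (6,4)] -> total=14
Click 4 (0,3) count=0: revealed 12 new [(0,1) (0,2) (0,3) (0,4) (1,1) (1,2) (1,3) (1,4) (1,5) (2,3) (2,4) (2,5)] -> total=26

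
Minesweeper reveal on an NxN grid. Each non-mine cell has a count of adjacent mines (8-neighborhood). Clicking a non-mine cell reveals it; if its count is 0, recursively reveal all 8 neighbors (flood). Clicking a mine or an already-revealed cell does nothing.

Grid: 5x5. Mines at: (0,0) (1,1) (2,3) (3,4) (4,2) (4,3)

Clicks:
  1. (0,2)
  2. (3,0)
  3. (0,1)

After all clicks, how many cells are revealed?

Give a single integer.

Answer: 8

Derivation:
Click 1 (0,2) count=1: revealed 1 new [(0,2)] -> total=1
Click 2 (3,0) count=0: revealed 6 new [(2,0) (2,1) (3,0) (3,1) (4,0) (4,1)] -> total=7
Click 3 (0,1) count=2: revealed 1 new [(0,1)] -> total=8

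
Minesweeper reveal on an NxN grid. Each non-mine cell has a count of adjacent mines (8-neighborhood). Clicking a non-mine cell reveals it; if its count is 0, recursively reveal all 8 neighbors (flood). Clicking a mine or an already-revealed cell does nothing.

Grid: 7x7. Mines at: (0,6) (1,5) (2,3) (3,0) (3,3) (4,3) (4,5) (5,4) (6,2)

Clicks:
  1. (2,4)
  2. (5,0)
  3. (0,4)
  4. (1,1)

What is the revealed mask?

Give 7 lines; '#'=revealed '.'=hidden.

Answer: #####..
#####..
###.#..
.......
##.....
##.....
##.....

Derivation:
Click 1 (2,4) count=3: revealed 1 new [(2,4)] -> total=1
Click 2 (5,0) count=0: revealed 6 new [(4,0) (4,1) (5,0) (5,1) (6,0) (6,1)] -> total=7
Click 3 (0,4) count=1: revealed 1 new [(0,4)] -> total=8
Click 4 (1,1) count=0: revealed 12 new [(0,0) (0,1) (0,2) (0,3) (1,0) (1,1) (1,2) (1,3) (1,4) (2,0) (2,1) (2,2)] -> total=20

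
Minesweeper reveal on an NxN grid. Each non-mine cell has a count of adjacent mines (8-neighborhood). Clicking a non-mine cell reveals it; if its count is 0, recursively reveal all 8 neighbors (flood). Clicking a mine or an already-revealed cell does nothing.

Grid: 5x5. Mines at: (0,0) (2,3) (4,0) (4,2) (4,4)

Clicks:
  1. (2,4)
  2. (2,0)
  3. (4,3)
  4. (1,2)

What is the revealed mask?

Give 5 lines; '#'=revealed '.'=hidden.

Click 1 (2,4) count=1: revealed 1 new [(2,4)] -> total=1
Click 2 (2,0) count=0: revealed 9 new [(1,0) (1,1) (1,2) (2,0) (2,1) (2,2) (3,0) (3,1) (3,2)] -> total=10
Click 3 (4,3) count=2: revealed 1 new [(4,3)] -> total=11
Click 4 (1,2) count=1: revealed 0 new [(none)] -> total=11

Answer: .....
###..
###.#
###..
...#.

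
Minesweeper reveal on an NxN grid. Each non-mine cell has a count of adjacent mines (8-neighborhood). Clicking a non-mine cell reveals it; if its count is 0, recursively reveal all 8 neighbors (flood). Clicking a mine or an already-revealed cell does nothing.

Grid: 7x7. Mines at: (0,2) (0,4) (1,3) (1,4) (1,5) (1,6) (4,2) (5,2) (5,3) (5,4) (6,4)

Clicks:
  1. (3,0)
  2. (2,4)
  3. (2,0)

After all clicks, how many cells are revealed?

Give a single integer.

Answer: 18

Derivation:
Click 1 (3,0) count=0: revealed 17 new [(0,0) (0,1) (1,0) (1,1) (1,2) (2,0) (2,1) (2,2) (3,0) (3,1) (3,2) (4,0) (4,1) (5,0) (5,1) (6,0) (6,1)] -> total=17
Click 2 (2,4) count=3: revealed 1 new [(2,4)] -> total=18
Click 3 (2,0) count=0: revealed 0 new [(none)] -> total=18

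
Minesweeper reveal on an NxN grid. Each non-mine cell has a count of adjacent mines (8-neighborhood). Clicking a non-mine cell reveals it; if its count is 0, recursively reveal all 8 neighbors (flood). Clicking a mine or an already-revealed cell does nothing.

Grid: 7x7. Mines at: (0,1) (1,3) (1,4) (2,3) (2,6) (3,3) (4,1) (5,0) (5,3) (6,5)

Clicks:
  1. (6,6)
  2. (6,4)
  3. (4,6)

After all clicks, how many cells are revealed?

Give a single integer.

Click 1 (6,6) count=1: revealed 1 new [(6,6)] -> total=1
Click 2 (6,4) count=2: revealed 1 new [(6,4)] -> total=2
Click 3 (4,6) count=0: revealed 9 new [(3,4) (3,5) (3,6) (4,4) (4,5) (4,6) (5,4) (5,5) (5,6)] -> total=11

Answer: 11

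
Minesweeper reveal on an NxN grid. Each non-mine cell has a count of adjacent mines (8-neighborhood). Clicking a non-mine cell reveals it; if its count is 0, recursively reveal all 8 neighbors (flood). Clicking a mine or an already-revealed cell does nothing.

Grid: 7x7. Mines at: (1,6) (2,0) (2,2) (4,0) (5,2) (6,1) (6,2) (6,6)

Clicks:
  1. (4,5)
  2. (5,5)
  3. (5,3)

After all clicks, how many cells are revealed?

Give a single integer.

Answer: 31

Derivation:
Click 1 (4,5) count=0: revealed 31 new [(0,0) (0,1) (0,2) (0,3) (0,4) (0,5) (1,0) (1,1) (1,2) (1,3) (1,4) (1,5) (2,3) (2,4) (2,5) (2,6) (3,3) (3,4) (3,5) (3,6) (4,3) (4,4) (4,5) (4,6) (5,3) (5,4) (5,5) (5,6) (6,3) (6,4) (6,5)] -> total=31
Click 2 (5,5) count=1: revealed 0 new [(none)] -> total=31
Click 3 (5,3) count=2: revealed 0 new [(none)] -> total=31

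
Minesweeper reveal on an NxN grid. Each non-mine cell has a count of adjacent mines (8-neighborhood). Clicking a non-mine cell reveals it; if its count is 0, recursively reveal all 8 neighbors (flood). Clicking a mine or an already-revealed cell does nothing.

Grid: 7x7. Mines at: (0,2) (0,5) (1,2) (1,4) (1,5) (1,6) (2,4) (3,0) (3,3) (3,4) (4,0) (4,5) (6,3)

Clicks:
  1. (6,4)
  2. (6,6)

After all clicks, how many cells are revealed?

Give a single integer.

Click 1 (6,4) count=1: revealed 1 new [(6,4)] -> total=1
Click 2 (6,6) count=0: revealed 5 new [(5,4) (5,5) (5,6) (6,5) (6,6)] -> total=6

Answer: 6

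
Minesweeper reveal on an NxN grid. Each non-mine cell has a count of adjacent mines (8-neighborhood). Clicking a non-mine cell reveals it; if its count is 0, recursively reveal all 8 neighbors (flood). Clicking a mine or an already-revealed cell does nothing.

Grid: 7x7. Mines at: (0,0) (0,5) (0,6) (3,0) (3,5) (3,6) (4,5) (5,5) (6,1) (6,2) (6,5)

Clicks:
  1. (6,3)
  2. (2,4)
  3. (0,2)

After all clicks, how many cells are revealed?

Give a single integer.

Click 1 (6,3) count=1: revealed 1 new [(6,3)] -> total=1
Click 2 (2,4) count=1: revealed 1 new [(2,4)] -> total=2
Click 3 (0,2) count=0: revealed 23 new [(0,1) (0,2) (0,3) (0,4) (1,1) (1,2) (1,3) (1,4) (2,1) (2,2) (2,3) (3,1) (3,2) (3,3) (3,4) (4,1) (4,2) (4,3) (4,4) (5,1) (5,2) (5,3) (5,4)] -> total=25

Answer: 25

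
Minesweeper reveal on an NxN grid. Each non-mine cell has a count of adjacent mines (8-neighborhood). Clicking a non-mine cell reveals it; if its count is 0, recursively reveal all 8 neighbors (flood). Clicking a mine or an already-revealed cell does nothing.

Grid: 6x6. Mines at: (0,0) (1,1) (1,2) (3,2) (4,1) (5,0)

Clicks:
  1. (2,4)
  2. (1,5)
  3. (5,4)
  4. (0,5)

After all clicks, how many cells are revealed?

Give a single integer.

Answer: 20

Derivation:
Click 1 (2,4) count=0: revealed 20 new [(0,3) (0,4) (0,5) (1,3) (1,4) (1,5) (2,3) (2,4) (2,5) (3,3) (3,4) (3,5) (4,2) (4,3) (4,4) (4,5) (5,2) (5,3) (5,4) (5,5)] -> total=20
Click 2 (1,5) count=0: revealed 0 new [(none)] -> total=20
Click 3 (5,4) count=0: revealed 0 new [(none)] -> total=20
Click 4 (0,5) count=0: revealed 0 new [(none)] -> total=20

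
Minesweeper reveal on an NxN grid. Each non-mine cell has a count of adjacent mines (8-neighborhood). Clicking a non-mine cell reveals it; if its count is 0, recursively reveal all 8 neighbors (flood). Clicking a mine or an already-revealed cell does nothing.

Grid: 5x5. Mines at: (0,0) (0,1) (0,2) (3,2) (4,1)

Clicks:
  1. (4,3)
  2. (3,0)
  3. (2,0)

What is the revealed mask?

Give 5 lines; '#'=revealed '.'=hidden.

Click 1 (4,3) count=1: revealed 1 new [(4,3)] -> total=1
Click 2 (3,0) count=1: revealed 1 new [(3,0)] -> total=2
Click 3 (2,0) count=0: revealed 5 new [(1,0) (1,1) (2,0) (2,1) (3,1)] -> total=7

Answer: .....
##...
##...
##...
...#.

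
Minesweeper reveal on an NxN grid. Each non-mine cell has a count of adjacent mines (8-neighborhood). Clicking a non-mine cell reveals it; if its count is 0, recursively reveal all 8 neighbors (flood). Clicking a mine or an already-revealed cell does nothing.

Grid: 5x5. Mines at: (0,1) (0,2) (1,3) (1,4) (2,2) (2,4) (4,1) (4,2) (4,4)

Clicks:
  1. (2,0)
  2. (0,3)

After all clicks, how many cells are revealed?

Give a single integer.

Answer: 7

Derivation:
Click 1 (2,0) count=0: revealed 6 new [(1,0) (1,1) (2,0) (2,1) (3,0) (3,1)] -> total=6
Click 2 (0,3) count=3: revealed 1 new [(0,3)] -> total=7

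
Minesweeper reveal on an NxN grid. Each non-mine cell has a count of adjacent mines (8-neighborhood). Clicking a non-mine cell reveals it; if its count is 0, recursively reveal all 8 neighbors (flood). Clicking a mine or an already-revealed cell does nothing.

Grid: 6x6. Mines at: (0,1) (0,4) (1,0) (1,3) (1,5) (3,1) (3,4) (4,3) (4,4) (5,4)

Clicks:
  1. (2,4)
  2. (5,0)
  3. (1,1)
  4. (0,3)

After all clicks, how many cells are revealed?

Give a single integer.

Answer: 9

Derivation:
Click 1 (2,4) count=3: revealed 1 new [(2,4)] -> total=1
Click 2 (5,0) count=0: revealed 6 new [(4,0) (4,1) (4,2) (5,0) (5,1) (5,2)] -> total=7
Click 3 (1,1) count=2: revealed 1 new [(1,1)] -> total=8
Click 4 (0,3) count=2: revealed 1 new [(0,3)] -> total=9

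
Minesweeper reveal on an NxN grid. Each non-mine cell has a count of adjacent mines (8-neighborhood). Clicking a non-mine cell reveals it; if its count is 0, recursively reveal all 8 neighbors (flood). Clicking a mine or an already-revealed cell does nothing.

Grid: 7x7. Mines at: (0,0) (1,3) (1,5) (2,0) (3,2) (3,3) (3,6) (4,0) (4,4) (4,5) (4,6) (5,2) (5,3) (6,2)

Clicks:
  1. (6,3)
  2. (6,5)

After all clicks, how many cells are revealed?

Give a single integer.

Click 1 (6,3) count=3: revealed 1 new [(6,3)] -> total=1
Click 2 (6,5) count=0: revealed 6 new [(5,4) (5,5) (5,6) (6,4) (6,5) (6,6)] -> total=7

Answer: 7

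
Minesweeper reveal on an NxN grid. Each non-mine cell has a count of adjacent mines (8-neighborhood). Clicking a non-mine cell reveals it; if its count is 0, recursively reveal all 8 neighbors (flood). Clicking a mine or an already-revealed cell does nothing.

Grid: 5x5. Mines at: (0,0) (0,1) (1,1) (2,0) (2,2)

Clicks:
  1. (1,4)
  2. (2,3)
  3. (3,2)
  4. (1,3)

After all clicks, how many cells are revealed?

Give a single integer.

Click 1 (1,4) count=0: revealed 18 new [(0,2) (0,3) (0,4) (1,2) (1,3) (1,4) (2,3) (2,4) (3,0) (3,1) (3,2) (3,3) (3,4) (4,0) (4,1) (4,2) (4,3) (4,4)] -> total=18
Click 2 (2,3) count=1: revealed 0 new [(none)] -> total=18
Click 3 (3,2) count=1: revealed 0 new [(none)] -> total=18
Click 4 (1,3) count=1: revealed 0 new [(none)] -> total=18

Answer: 18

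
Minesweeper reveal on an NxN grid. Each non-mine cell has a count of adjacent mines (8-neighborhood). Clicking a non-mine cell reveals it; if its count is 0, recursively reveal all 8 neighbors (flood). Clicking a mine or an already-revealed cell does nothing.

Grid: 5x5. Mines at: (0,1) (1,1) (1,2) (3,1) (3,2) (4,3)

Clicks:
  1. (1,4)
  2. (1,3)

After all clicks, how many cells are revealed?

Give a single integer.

Answer: 8

Derivation:
Click 1 (1,4) count=0: revealed 8 new [(0,3) (0,4) (1,3) (1,4) (2,3) (2,4) (3,3) (3,4)] -> total=8
Click 2 (1,3) count=1: revealed 0 new [(none)] -> total=8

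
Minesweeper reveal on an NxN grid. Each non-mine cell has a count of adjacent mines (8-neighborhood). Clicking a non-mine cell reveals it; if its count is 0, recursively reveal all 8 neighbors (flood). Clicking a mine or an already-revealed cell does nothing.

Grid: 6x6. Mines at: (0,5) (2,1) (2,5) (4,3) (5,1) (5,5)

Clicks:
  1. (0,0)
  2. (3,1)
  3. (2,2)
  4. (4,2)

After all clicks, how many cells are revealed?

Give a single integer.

Answer: 18

Derivation:
Click 1 (0,0) count=0: revealed 16 new [(0,0) (0,1) (0,2) (0,3) (0,4) (1,0) (1,1) (1,2) (1,3) (1,4) (2,2) (2,3) (2,4) (3,2) (3,3) (3,4)] -> total=16
Click 2 (3,1) count=1: revealed 1 new [(3,1)] -> total=17
Click 3 (2,2) count=1: revealed 0 new [(none)] -> total=17
Click 4 (4,2) count=2: revealed 1 new [(4,2)] -> total=18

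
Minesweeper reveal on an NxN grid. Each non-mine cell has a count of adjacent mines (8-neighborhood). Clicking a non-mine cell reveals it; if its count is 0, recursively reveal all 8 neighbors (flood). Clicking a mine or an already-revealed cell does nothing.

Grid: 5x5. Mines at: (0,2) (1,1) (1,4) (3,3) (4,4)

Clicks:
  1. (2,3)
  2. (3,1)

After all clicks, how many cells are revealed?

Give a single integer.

Answer: 10

Derivation:
Click 1 (2,3) count=2: revealed 1 new [(2,3)] -> total=1
Click 2 (3,1) count=0: revealed 9 new [(2,0) (2,1) (2,2) (3,0) (3,1) (3,2) (4,0) (4,1) (4,2)] -> total=10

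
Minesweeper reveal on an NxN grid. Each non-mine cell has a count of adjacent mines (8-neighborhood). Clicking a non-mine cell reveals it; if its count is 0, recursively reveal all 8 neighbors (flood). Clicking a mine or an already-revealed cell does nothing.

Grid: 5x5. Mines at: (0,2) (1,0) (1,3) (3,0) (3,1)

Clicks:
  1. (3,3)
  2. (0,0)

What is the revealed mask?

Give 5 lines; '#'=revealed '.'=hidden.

Answer: #....
.....
..###
..###
..###

Derivation:
Click 1 (3,3) count=0: revealed 9 new [(2,2) (2,3) (2,4) (3,2) (3,3) (3,4) (4,2) (4,3) (4,4)] -> total=9
Click 2 (0,0) count=1: revealed 1 new [(0,0)] -> total=10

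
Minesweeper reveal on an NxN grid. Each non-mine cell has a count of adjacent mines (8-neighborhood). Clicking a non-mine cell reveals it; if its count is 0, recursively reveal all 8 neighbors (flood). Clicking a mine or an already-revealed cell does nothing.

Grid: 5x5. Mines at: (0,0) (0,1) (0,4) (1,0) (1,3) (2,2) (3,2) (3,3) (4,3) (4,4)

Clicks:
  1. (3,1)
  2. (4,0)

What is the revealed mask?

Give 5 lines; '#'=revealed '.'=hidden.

Answer: .....
.....
##...
##...
##...

Derivation:
Click 1 (3,1) count=2: revealed 1 new [(3,1)] -> total=1
Click 2 (4,0) count=0: revealed 5 new [(2,0) (2,1) (3,0) (4,0) (4,1)] -> total=6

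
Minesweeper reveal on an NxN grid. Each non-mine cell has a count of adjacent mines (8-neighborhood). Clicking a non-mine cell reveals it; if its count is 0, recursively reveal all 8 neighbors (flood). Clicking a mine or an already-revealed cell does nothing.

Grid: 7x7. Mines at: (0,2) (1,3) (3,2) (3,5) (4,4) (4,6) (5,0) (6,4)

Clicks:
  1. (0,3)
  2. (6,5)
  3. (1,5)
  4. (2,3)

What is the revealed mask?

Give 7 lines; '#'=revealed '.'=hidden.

Answer: ...####
....###
...####
.......
.......
.......
.....#.

Derivation:
Click 1 (0,3) count=2: revealed 1 new [(0,3)] -> total=1
Click 2 (6,5) count=1: revealed 1 new [(6,5)] -> total=2
Click 3 (1,5) count=0: revealed 9 new [(0,4) (0,5) (0,6) (1,4) (1,5) (1,6) (2,4) (2,5) (2,6)] -> total=11
Click 4 (2,3) count=2: revealed 1 new [(2,3)] -> total=12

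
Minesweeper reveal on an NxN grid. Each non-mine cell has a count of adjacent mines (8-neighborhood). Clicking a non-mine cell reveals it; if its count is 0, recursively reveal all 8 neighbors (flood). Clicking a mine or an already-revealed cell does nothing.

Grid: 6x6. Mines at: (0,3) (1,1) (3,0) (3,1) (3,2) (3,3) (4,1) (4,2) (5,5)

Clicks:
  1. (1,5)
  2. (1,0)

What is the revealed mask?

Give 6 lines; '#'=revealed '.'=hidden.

Click 1 (1,5) count=0: revealed 10 new [(0,4) (0,5) (1,4) (1,5) (2,4) (2,5) (3,4) (3,5) (4,4) (4,5)] -> total=10
Click 2 (1,0) count=1: revealed 1 new [(1,0)] -> total=11

Answer: ....##
#...##
....##
....##
....##
......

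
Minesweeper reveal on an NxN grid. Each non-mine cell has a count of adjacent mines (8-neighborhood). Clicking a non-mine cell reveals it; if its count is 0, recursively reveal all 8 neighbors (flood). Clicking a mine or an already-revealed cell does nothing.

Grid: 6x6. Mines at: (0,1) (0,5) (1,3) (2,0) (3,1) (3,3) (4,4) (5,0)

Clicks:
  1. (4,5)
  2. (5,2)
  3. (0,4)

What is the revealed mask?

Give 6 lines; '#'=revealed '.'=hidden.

Click 1 (4,5) count=1: revealed 1 new [(4,5)] -> total=1
Click 2 (5,2) count=0: revealed 6 new [(4,1) (4,2) (4,3) (5,1) (5,2) (5,3)] -> total=7
Click 3 (0,4) count=2: revealed 1 new [(0,4)] -> total=8

Answer: ....#.
......
......
......
.###.#
.###..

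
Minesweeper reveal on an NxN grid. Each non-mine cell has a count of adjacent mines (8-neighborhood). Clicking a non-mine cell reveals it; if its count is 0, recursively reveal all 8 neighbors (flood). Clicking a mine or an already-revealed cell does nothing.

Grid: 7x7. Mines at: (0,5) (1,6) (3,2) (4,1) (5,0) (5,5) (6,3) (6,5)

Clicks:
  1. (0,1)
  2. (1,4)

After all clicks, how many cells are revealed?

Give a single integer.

Click 1 (0,1) count=0: revealed 28 new [(0,0) (0,1) (0,2) (0,3) (0,4) (1,0) (1,1) (1,2) (1,3) (1,4) (1,5) (2,0) (2,1) (2,2) (2,3) (2,4) (2,5) (2,6) (3,0) (3,1) (3,3) (3,4) (3,5) (3,6) (4,3) (4,4) (4,5) (4,6)] -> total=28
Click 2 (1,4) count=1: revealed 0 new [(none)] -> total=28

Answer: 28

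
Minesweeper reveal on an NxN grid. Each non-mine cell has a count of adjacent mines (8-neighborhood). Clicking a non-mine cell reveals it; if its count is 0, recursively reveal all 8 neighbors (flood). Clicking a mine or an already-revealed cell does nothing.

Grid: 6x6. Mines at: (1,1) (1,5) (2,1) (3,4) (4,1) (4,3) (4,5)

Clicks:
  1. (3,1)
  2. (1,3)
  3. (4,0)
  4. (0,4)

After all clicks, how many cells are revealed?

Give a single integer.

Click 1 (3,1) count=2: revealed 1 new [(3,1)] -> total=1
Click 2 (1,3) count=0: revealed 9 new [(0,2) (0,3) (0,4) (1,2) (1,3) (1,4) (2,2) (2,3) (2,4)] -> total=10
Click 3 (4,0) count=1: revealed 1 new [(4,0)] -> total=11
Click 4 (0,4) count=1: revealed 0 new [(none)] -> total=11

Answer: 11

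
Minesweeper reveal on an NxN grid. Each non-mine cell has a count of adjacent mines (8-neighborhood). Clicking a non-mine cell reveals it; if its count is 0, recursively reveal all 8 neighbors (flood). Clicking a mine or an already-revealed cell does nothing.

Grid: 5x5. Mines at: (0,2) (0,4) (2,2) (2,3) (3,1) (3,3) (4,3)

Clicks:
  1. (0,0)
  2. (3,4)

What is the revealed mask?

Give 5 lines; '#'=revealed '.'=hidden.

Click 1 (0,0) count=0: revealed 6 new [(0,0) (0,1) (1,0) (1,1) (2,0) (2,1)] -> total=6
Click 2 (3,4) count=3: revealed 1 new [(3,4)] -> total=7

Answer: ##...
##...
##...
....#
.....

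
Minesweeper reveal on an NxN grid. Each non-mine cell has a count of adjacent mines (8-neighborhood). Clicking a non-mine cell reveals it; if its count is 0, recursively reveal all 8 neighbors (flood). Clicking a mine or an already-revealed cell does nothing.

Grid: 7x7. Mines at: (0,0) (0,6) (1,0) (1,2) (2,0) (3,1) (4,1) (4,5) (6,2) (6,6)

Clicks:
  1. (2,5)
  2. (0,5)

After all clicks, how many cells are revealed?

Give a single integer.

Click 1 (2,5) count=0: revealed 23 new [(0,3) (0,4) (0,5) (1,3) (1,4) (1,5) (1,6) (2,2) (2,3) (2,4) (2,5) (2,6) (3,2) (3,3) (3,4) (3,5) (3,6) (4,2) (4,3) (4,4) (5,2) (5,3) (5,4)] -> total=23
Click 2 (0,5) count=1: revealed 0 new [(none)] -> total=23

Answer: 23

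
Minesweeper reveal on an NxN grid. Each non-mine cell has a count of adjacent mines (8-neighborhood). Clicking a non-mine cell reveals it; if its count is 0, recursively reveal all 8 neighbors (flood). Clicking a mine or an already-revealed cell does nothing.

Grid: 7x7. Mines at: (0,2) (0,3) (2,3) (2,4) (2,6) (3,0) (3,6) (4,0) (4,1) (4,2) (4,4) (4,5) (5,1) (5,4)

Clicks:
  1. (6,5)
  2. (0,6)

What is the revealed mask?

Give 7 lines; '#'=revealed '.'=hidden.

Click 1 (6,5) count=1: revealed 1 new [(6,5)] -> total=1
Click 2 (0,6) count=0: revealed 6 new [(0,4) (0,5) (0,6) (1,4) (1,5) (1,6)] -> total=7

Answer: ....###
....###
.......
.......
.......
.......
.....#.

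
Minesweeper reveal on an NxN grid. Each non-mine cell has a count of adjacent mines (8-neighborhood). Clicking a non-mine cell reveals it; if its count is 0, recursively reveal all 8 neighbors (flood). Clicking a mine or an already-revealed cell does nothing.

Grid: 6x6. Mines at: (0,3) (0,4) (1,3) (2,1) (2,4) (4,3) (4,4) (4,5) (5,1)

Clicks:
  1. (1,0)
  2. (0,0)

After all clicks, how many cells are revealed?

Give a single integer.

Click 1 (1,0) count=1: revealed 1 new [(1,0)] -> total=1
Click 2 (0,0) count=0: revealed 5 new [(0,0) (0,1) (0,2) (1,1) (1,2)] -> total=6

Answer: 6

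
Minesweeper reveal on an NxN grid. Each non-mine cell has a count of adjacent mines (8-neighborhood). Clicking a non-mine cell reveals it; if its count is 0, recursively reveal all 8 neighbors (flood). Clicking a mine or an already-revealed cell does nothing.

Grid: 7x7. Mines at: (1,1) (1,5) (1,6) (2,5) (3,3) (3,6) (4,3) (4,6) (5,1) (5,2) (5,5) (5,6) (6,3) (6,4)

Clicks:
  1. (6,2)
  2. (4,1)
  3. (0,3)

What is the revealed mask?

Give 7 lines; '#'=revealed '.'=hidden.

Click 1 (6,2) count=3: revealed 1 new [(6,2)] -> total=1
Click 2 (4,1) count=2: revealed 1 new [(4,1)] -> total=2
Click 3 (0,3) count=0: revealed 9 new [(0,2) (0,3) (0,4) (1,2) (1,3) (1,4) (2,2) (2,3) (2,4)] -> total=11

Answer: ..###..
..###..
..###..
.......
.#.....
.......
..#....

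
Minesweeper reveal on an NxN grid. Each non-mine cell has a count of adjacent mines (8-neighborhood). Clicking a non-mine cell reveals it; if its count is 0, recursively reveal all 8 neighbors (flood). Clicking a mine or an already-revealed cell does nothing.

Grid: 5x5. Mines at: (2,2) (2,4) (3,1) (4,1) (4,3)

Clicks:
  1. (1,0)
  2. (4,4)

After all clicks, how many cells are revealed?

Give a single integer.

Answer: 13

Derivation:
Click 1 (1,0) count=0: revealed 12 new [(0,0) (0,1) (0,2) (0,3) (0,4) (1,0) (1,1) (1,2) (1,3) (1,4) (2,0) (2,1)] -> total=12
Click 2 (4,4) count=1: revealed 1 new [(4,4)] -> total=13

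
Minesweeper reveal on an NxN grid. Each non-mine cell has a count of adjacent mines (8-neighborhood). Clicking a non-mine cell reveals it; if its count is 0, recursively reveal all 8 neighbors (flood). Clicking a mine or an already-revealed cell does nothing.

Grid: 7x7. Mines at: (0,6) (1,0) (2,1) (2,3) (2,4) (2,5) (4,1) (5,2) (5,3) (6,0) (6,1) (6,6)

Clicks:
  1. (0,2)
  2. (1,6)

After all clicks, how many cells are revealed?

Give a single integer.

Click 1 (0,2) count=0: revealed 10 new [(0,1) (0,2) (0,3) (0,4) (0,5) (1,1) (1,2) (1,3) (1,4) (1,5)] -> total=10
Click 2 (1,6) count=2: revealed 1 new [(1,6)] -> total=11

Answer: 11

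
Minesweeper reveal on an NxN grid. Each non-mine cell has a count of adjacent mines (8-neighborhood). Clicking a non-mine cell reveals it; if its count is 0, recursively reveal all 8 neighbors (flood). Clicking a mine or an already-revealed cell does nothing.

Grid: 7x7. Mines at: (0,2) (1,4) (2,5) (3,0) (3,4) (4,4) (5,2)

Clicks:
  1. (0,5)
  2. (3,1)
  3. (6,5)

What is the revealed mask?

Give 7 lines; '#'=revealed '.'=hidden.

Answer: .....#.
.......
.......
.#...##
.....##
...####
...####

Derivation:
Click 1 (0,5) count=1: revealed 1 new [(0,5)] -> total=1
Click 2 (3,1) count=1: revealed 1 new [(3,1)] -> total=2
Click 3 (6,5) count=0: revealed 12 new [(3,5) (3,6) (4,5) (4,6) (5,3) (5,4) (5,5) (5,6) (6,3) (6,4) (6,5) (6,6)] -> total=14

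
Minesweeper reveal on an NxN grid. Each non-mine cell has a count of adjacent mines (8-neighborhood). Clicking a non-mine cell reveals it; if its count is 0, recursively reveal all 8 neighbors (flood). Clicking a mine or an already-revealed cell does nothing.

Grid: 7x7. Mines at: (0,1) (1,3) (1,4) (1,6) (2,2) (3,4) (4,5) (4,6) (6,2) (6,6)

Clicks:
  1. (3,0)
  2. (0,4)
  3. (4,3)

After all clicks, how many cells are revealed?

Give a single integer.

Answer: 19

Derivation:
Click 1 (3,0) count=0: revealed 18 new [(1,0) (1,1) (2,0) (2,1) (3,0) (3,1) (3,2) (3,3) (4,0) (4,1) (4,2) (4,3) (5,0) (5,1) (5,2) (5,3) (6,0) (6,1)] -> total=18
Click 2 (0,4) count=2: revealed 1 new [(0,4)] -> total=19
Click 3 (4,3) count=1: revealed 0 new [(none)] -> total=19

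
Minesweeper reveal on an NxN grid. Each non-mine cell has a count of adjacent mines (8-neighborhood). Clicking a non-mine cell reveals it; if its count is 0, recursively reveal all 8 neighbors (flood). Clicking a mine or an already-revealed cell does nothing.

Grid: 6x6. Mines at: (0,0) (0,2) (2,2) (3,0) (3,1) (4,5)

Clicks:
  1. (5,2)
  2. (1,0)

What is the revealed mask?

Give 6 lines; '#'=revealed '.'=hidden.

Answer: ......
#.....
......
..###.
#####.
#####.

Derivation:
Click 1 (5,2) count=0: revealed 13 new [(3,2) (3,3) (3,4) (4,0) (4,1) (4,2) (4,3) (4,4) (5,0) (5,1) (5,2) (5,3) (5,4)] -> total=13
Click 2 (1,0) count=1: revealed 1 new [(1,0)] -> total=14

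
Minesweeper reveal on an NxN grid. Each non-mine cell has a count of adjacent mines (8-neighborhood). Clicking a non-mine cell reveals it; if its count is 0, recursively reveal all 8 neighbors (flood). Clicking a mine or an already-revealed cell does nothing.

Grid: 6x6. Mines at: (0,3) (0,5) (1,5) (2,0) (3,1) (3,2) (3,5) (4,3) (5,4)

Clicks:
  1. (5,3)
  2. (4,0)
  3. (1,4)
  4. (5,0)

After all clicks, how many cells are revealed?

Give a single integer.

Answer: 8

Derivation:
Click 1 (5,3) count=2: revealed 1 new [(5,3)] -> total=1
Click 2 (4,0) count=1: revealed 1 new [(4,0)] -> total=2
Click 3 (1,4) count=3: revealed 1 new [(1,4)] -> total=3
Click 4 (5,0) count=0: revealed 5 new [(4,1) (4,2) (5,0) (5,1) (5,2)] -> total=8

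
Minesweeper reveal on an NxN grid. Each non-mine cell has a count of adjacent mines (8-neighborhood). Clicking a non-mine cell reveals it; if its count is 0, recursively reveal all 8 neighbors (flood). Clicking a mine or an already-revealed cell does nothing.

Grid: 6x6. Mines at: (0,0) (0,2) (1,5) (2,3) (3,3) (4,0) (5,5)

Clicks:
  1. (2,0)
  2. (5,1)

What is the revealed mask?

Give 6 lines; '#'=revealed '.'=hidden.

Click 1 (2,0) count=0: revealed 9 new [(1,0) (1,1) (1,2) (2,0) (2,1) (2,2) (3,0) (3,1) (3,2)] -> total=9
Click 2 (5,1) count=1: revealed 1 new [(5,1)] -> total=10

Answer: ......
###...
###...
###...
......
.#....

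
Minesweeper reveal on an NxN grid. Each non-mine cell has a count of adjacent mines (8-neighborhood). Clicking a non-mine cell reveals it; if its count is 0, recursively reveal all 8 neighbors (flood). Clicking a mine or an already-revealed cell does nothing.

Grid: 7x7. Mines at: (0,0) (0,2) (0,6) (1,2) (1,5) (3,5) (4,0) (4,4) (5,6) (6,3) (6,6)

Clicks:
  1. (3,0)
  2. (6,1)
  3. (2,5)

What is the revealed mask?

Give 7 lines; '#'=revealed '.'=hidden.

Answer: .......
.......
.....#.
#......
.......
###....
###....

Derivation:
Click 1 (3,0) count=1: revealed 1 new [(3,0)] -> total=1
Click 2 (6,1) count=0: revealed 6 new [(5,0) (5,1) (5,2) (6,0) (6,1) (6,2)] -> total=7
Click 3 (2,5) count=2: revealed 1 new [(2,5)] -> total=8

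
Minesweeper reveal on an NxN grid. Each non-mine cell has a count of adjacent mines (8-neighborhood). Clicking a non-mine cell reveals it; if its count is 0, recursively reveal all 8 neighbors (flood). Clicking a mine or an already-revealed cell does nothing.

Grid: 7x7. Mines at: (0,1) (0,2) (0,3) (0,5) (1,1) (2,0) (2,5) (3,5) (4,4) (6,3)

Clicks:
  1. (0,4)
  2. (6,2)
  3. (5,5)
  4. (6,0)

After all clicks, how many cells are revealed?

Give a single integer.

Click 1 (0,4) count=2: revealed 1 new [(0,4)] -> total=1
Click 2 (6,2) count=1: revealed 1 new [(6,2)] -> total=2
Click 3 (5,5) count=1: revealed 1 new [(5,5)] -> total=3
Click 4 (6,0) count=0: revealed 22 new [(1,2) (1,3) (1,4) (2,1) (2,2) (2,3) (2,4) (3,0) (3,1) (3,2) (3,3) (3,4) (4,0) (4,1) (4,2) (4,3) (5,0) (5,1) (5,2) (5,3) (6,0) (6,1)] -> total=25

Answer: 25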